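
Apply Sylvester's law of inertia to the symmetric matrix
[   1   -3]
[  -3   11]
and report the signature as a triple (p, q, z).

step 0: pivot 1 → sign +
step 1: pivot 2 → sign +
signature = (2, 0, 0)

Answer: (2, 0, 0)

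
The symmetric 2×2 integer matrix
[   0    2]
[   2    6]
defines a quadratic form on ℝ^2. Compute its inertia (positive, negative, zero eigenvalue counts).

step 0: pivot 6 → sign +
step 1: pivot -2/3 → sign −
signature = (1, 1, 0)

Answer: (1, 1, 0)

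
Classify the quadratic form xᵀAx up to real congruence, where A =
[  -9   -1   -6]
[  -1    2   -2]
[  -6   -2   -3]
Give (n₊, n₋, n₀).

step 0: pivot -9 → sign −
step 1: pivot 19/9 → sign +
step 2: pivot 3/19 → sign +
signature = (2, 1, 0)

Answer: (2, 1, 0)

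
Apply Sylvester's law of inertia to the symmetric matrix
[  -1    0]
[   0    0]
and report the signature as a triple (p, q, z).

step 0: pivot -1 → sign −
step 1: row/col 1 already zero → sign 0
signature = (0, 1, 1)

Answer: (0, 1, 1)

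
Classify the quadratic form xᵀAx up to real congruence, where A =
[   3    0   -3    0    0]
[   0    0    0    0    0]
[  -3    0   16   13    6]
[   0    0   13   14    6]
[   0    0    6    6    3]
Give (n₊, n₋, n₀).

step 0: pivot 3 → sign +
step 1: pivot 13 → sign +
step 2: pivot 1 → sign +
step 3: pivot 3/13 → sign +
step 4: row/col 4 already zero → sign 0
signature = (4, 0, 1)

Answer: (4, 0, 1)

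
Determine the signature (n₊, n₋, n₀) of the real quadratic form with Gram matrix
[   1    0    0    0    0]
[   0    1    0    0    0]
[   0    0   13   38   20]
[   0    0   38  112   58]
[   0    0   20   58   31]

step 0: pivot 1 → sign +
step 1: pivot 1 → sign +
step 2: pivot 13 → sign +
step 3: pivot 12/13 → sign +
step 4: row/col 4 already zero → sign 0
signature = (4, 0, 1)

Answer: (4, 0, 1)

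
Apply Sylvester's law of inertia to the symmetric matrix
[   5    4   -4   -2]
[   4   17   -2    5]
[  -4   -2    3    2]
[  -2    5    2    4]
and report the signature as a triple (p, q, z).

Answer: (3, 1, 0)

Derivation:
step 0: pivot 5 → sign +
step 1: pivot 69/5 → sign +
step 2: pivot -7/23 → sign −
step 3: pivot 1/7 → sign +
signature = (3, 1, 0)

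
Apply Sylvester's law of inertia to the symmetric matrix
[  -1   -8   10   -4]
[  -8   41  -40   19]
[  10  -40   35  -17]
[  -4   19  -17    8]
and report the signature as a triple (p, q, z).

step 0: pivot -1 → sign −
step 1: pivot 105 → sign +
step 2: pivot -15/7 → sign −
step 3: row/col 3 already zero → sign 0
signature = (1, 2, 1)

Answer: (1, 2, 1)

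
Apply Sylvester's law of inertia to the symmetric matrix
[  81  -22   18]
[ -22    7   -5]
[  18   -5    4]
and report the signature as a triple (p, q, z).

step 0: pivot 81 → sign +
step 1: pivot 83/81 → sign +
step 2: pivot -1/83 → sign −
signature = (2, 1, 0)

Answer: (2, 1, 0)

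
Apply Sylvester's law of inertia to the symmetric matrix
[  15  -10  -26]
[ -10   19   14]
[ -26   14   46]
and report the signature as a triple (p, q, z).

step 0: pivot 15 → sign +
step 1: pivot 37/3 → sign +
step 2: pivot 6/185 → sign +
signature = (3, 0, 0)

Answer: (3, 0, 0)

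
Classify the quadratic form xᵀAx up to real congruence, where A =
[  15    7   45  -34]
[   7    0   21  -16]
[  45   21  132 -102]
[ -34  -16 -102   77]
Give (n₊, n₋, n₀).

step 0: pivot 15 → sign +
step 1: pivot -49/15 → sign −
step 2: pivot -3 → sign −
step 3: pivot -3/49 → sign −
signature = (1, 3, 0)

Answer: (1, 3, 0)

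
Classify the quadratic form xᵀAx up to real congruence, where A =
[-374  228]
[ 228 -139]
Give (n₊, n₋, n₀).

step 0: pivot -374 → sign −
step 1: pivot -1/187 → sign −
signature = (0, 2, 0)

Answer: (0, 2, 0)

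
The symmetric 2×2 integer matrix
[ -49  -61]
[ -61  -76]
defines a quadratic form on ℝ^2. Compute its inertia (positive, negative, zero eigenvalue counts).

step 0: pivot -49 → sign −
step 1: pivot -3/49 → sign −
signature = (0, 2, 0)

Answer: (0, 2, 0)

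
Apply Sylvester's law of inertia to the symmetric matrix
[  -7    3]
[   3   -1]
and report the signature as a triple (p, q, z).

step 0: pivot -7 → sign −
step 1: pivot 2/7 → sign +
signature = (1, 1, 0)

Answer: (1, 1, 0)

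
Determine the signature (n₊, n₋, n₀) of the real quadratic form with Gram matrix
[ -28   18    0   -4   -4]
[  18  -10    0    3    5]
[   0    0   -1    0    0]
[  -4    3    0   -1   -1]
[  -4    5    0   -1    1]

Answer: (1, 3, 1)

Derivation:
step 0: pivot -28 → sign −
step 1: pivot 11/7 → sign +
step 2: pivot -1 → sign −
step 3: pivot -6/11 → sign −
step 4: row/col 4 already zero → sign 0
signature = (1, 3, 1)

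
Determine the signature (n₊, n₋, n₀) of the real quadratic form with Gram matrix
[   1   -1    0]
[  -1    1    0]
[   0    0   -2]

step 0: pivot 1 → sign +
step 1: pivot -2 → sign −
step 2: row/col 2 already zero → sign 0
signature = (1, 1, 1)

Answer: (1, 1, 1)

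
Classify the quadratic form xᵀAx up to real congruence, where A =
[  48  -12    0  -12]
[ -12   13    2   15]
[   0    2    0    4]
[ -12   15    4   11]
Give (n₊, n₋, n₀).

Answer: (2, 1, 1)

Derivation:
step 0: pivot 48 → sign +
step 1: pivot 10 → sign +
step 2: pivot -2/5 → sign −
step 3: row/col 3 already zero → sign 0
signature = (2, 1, 1)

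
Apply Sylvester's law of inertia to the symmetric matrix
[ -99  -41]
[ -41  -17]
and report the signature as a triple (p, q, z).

step 0: pivot -99 → sign −
step 1: pivot -2/99 → sign −
signature = (0, 2, 0)

Answer: (0, 2, 0)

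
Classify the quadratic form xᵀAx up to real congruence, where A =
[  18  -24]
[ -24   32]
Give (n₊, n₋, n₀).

step 0: pivot 18 → sign +
step 1: row/col 1 already zero → sign 0
signature = (1, 0, 1)

Answer: (1, 0, 1)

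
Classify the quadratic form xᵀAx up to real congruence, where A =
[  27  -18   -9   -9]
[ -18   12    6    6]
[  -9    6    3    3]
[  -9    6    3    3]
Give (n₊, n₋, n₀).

Answer: (1, 0, 3)

Derivation:
step 0: pivot 27 → sign +
step 1: row/col 1 already zero → sign 0
step 2: row/col 2 already zero → sign 0
step 3: row/col 3 already zero → sign 0
signature = (1, 0, 3)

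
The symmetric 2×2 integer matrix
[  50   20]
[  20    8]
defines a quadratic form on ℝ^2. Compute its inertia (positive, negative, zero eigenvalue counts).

step 0: pivot 50 → sign +
step 1: row/col 1 already zero → sign 0
signature = (1, 0, 1)

Answer: (1, 0, 1)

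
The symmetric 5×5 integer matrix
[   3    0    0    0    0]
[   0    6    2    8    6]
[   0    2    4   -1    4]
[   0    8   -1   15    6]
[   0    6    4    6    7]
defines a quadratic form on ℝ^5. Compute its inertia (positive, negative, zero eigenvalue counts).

Answer: (4, 1, 0)

Derivation:
step 0: pivot 3 → sign +
step 1: pivot 6 → sign +
step 2: pivot 10/3 → sign +
step 3: pivot 3/10 → sign +
step 4: pivot -1/3 → sign −
signature = (4, 1, 0)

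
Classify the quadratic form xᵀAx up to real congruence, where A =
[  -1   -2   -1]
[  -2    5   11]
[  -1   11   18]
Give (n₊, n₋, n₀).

step 0: pivot -1 → sign −
step 1: pivot 9 → sign +
step 2: pivot 2/9 → sign +
signature = (2, 1, 0)

Answer: (2, 1, 0)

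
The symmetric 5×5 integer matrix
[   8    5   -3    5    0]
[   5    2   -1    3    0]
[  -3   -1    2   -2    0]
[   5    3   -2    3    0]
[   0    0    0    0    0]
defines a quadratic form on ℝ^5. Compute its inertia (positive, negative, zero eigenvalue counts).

Answer: (2, 2, 1)

Derivation:
step 0: pivot 8 → sign +
step 1: pivot -9/8 → sign −
step 2: pivot 14/9 → sign +
step 3: pivot -1/7 → sign −
step 4: row/col 4 already zero → sign 0
signature = (2, 2, 1)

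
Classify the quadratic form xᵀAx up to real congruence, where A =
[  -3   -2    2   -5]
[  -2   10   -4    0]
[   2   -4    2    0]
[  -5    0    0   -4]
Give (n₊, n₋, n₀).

step 0: pivot -3 → sign −
step 1: pivot 34/3 → sign +
step 2: pivot 14/17 → sign +
step 3: pivot -3/7 → sign −
signature = (2, 2, 0)

Answer: (2, 2, 0)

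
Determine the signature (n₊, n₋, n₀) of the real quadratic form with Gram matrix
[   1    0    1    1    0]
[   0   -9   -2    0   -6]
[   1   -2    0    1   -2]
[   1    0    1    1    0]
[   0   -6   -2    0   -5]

step 0: pivot 1 → sign +
step 1: pivot -9 → sign −
step 2: pivot -5/9 → sign −
step 3: pivot -1/5 → sign −
step 4: row/col 4 already zero → sign 0
signature = (1, 3, 1)

Answer: (1, 3, 1)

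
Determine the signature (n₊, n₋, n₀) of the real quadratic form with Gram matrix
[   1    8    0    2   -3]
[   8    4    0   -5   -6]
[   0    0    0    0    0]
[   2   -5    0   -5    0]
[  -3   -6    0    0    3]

step 0: pivot 1 → sign +
step 1: pivot -60 → sign −
step 2: pivot -33/20 → sign −
step 3: pivot -6/11 → sign −
step 4: row/col 4 already zero → sign 0
signature = (1, 3, 1)

Answer: (1, 3, 1)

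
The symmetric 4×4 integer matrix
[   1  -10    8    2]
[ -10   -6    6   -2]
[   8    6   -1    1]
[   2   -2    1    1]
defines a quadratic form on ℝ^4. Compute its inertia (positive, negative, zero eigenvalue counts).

Answer: (3, 1, 0)

Derivation:
step 0: pivot 1 → sign +
step 1: pivot -106 → sign −
step 2: pivot 253/53 → sign +
step 3: pivot 6/253 → sign +
signature = (3, 1, 0)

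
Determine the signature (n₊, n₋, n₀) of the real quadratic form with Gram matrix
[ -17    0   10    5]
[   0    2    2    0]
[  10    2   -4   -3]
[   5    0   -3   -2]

Answer: (1, 3, 0)

Derivation:
step 0: pivot -17 → sign −
step 1: pivot 2 → sign +
step 2: pivot -2/17 → sign −
step 3: pivot -1/2 → sign −
signature = (1, 3, 0)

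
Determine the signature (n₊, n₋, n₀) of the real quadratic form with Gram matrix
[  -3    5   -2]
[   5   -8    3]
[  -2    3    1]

Answer: (2, 1, 0)

Derivation:
step 0: pivot -3 → sign −
step 1: pivot 1/3 → sign +
step 2: pivot 2 → sign +
signature = (2, 1, 0)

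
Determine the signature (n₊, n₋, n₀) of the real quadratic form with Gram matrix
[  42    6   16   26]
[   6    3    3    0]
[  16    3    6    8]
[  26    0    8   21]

step 0: pivot 42 → sign +
step 1: pivot 15/7 → sign +
step 2: pivot -1/3 → sign −
step 3: pivot -1/5 → sign −
signature = (2, 2, 0)

Answer: (2, 2, 0)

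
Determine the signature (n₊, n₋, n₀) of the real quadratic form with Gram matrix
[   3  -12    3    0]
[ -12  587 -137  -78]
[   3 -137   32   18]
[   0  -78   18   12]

step 0: pivot 3 → sign +
step 1: pivot 539 → sign +
step 2: pivot 6/539 → sign +
step 3: row/col 3 already zero → sign 0
signature = (3, 0, 1)

Answer: (3, 0, 1)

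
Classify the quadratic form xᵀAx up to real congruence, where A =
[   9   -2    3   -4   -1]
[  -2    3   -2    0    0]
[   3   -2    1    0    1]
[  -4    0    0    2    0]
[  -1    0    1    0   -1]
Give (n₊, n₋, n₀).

step 0: pivot 9 → sign +
step 1: pivot 23/9 → sign +
step 2: pivot -16/23 → sign −
step 3: pivot 1 → sign +
step 4: row/col 4 already zero → sign 0
signature = (3, 1, 1)

Answer: (3, 1, 1)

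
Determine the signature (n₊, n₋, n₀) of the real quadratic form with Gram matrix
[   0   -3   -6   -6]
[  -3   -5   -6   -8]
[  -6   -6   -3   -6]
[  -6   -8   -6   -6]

Answer: (3, 1, 0)

Derivation:
step 0: pivot -5 → sign −
step 1: pivot 9/5 → sign +
step 2: pivot 1 → sign +
step 3: pivot 2 → sign +
signature = (3, 1, 0)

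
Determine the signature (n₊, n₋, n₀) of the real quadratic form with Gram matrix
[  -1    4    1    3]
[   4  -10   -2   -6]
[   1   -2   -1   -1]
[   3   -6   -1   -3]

Answer: (1, 2, 1)

Derivation:
step 0: pivot -1 → sign −
step 1: pivot 6 → sign +
step 2: pivot -2/3 → sign −
step 3: row/col 3 already zero → sign 0
signature = (1, 2, 1)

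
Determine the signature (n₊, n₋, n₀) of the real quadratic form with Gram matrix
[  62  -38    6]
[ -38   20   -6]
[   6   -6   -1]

Answer: (2, 1, 0)

Derivation:
step 0: pivot 62 → sign +
step 1: pivot -102/31 → sign −
step 2: pivot 1/17 → sign +
signature = (2, 1, 0)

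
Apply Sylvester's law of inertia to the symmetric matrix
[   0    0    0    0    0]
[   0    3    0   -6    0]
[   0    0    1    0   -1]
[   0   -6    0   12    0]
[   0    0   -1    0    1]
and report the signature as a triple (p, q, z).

Answer: (2, 0, 3)

Derivation:
step 0: pivot 3 → sign +
step 1: pivot 1 → sign +
step 2: row/col 2 already zero → sign 0
step 3: row/col 3 already zero → sign 0
step 4: row/col 4 already zero → sign 0
signature = (2, 0, 3)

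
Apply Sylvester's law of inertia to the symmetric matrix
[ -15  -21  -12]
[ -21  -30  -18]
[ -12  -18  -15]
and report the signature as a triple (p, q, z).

step 0: pivot -15 → sign −
step 1: pivot -3/5 → sign −
step 2: pivot -3 → sign −
signature = (0, 3, 0)

Answer: (0, 3, 0)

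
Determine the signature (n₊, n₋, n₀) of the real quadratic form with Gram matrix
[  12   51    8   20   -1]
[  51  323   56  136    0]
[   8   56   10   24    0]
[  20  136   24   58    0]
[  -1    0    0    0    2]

Answer: (5, 0, 0)

Derivation:
step 0: pivot 12 → sign +
step 1: pivot 425/4 → sign +
step 2: pivot 142/1275 → sign +
step 3: pivot 6/71 → sign +
step 4: pivot 1 → sign +
signature = (5, 0, 0)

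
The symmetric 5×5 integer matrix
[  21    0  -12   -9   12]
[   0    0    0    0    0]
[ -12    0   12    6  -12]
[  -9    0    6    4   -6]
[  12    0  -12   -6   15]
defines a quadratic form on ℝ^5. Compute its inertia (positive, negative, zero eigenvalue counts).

Answer: (3, 0, 2)

Derivation:
step 0: pivot 21 → sign +
step 1: pivot 36/7 → sign +
step 2: pivot 3 → sign +
step 3: row/col 3 already zero → sign 0
step 4: row/col 4 already zero → sign 0
signature = (3, 0, 2)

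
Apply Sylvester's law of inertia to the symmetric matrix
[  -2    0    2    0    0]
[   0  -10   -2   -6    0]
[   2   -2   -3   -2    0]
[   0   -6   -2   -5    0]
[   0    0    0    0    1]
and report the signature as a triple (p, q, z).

step 0: pivot -2 → sign −
step 1: pivot -10 → sign −
step 2: pivot -3/5 → sign −
step 3: pivot -1/3 → sign −
step 4: pivot 1 → sign +
signature = (1, 4, 0)

Answer: (1, 4, 0)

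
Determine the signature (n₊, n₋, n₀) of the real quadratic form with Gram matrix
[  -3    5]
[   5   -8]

Answer: (1, 1, 0)

Derivation:
step 0: pivot -3 → sign −
step 1: pivot 1/3 → sign +
signature = (1, 1, 0)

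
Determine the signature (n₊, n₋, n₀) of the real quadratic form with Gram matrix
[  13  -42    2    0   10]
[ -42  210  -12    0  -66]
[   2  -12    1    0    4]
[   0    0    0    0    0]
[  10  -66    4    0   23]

Answer: (4, 0, 1)

Derivation:
step 0: pivot 13 → sign +
step 1: pivot 966/13 → sign +
step 2: pivot 45/161 → sign +
step 3: pivot 1/45 → sign +
step 4: row/col 4 already zero → sign 0
signature = (4, 0, 1)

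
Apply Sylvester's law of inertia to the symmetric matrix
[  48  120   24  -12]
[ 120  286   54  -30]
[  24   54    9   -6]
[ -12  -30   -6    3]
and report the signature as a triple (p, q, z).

Answer: (1, 2, 1)

Derivation:
step 0: pivot 48 → sign +
step 1: pivot -14 → sign −
step 2: pivot -3/7 → sign −
step 3: row/col 3 already zero → sign 0
signature = (1, 2, 1)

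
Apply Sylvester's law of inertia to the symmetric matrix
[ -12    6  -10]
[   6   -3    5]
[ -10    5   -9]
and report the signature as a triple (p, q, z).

Answer: (0, 2, 1)

Derivation:
step 0: pivot -12 → sign −
step 1: pivot -2/3 → sign −
step 2: row/col 2 already zero → sign 0
signature = (0, 2, 1)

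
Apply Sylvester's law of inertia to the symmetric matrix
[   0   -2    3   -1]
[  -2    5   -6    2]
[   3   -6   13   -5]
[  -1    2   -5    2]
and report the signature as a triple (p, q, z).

step 0: pivot 5 → sign +
step 1: pivot -4/5 → sign −
step 2: pivot 25/4 → sign +
step 3: pivot 1/25 → sign +
signature = (3, 1, 0)

Answer: (3, 1, 0)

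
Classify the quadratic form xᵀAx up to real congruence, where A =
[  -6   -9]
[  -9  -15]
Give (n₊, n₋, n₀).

step 0: pivot -6 → sign −
step 1: pivot -3/2 → sign −
signature = (0, 2, 0)

Answer: (0, 2, 0)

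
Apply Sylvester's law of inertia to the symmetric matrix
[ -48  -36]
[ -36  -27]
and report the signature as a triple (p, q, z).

step 0: pivot -48 → sign −
step 1: row/col 1 already zero → sign 0
signature = (0, 1, 1)

Answer: (0, 1, 1)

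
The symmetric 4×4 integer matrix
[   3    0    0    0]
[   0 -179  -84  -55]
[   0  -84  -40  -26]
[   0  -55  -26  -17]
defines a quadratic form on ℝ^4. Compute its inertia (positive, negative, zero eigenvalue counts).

Answer: (1, 3, 0)

Derivation:
step 0: pivot 3 → sign +
step 1: pivot -179 → sign −
step 2: pivot -104/179 → sign −
step 3: pivot -1/26 → sign −
signature = (1, 3, 0)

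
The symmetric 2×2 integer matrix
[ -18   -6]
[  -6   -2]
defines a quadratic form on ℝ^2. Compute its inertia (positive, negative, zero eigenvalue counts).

step 0: pivot -18 → sign −
step 1: row/col 1 already zero → sign 0
signature = (0, 1, 1)

Answer: (0, 1, 1)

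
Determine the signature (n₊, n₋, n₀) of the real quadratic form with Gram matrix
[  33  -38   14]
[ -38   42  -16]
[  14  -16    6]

Answer: (2, 1, 0)

Derivation:
step 0: pivot 33 → sign +
step 1: pivot -58/33 → sign −
step 2: pivot 2/29 → sign +
signature = (2, 1, 0)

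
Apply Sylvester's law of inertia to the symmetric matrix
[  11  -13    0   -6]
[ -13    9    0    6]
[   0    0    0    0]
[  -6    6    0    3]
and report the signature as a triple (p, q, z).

Answer: (1, 2, 1)

Derivation:
step 0: pivot 11 → sign +
step 1: pivot -70/11 → sign −
step 2: pivot -3/35 → sign −
step 3: row/col 3 already zero → sign 0
signature = (1, 2, 1)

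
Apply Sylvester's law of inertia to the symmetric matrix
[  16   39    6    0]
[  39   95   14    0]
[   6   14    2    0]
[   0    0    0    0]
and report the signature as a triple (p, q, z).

Answer: (2, 1, 1)

Derivation:
step 0: pivot 16 → sign +
step 1: pivot -1/16 → sign −
step 2: pivot 6 → sign +
step 3: row/col 3 already zero → sign 0
signature = (2, 1, 1)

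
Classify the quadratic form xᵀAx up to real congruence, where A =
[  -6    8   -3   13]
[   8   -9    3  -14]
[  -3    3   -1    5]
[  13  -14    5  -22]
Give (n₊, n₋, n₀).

step 0: pivot -6 → sign −
step 1: pivot 5/3 → sign +
step 2: pivot -1/10 → sign −
step 3: pivot 2 → sign +
signature = (2, 2, 0)

Answer: (2, 2, 0)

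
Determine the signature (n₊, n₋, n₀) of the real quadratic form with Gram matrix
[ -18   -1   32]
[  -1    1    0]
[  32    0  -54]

Answer: (1, 2, 0)

Derivation:
step 0: pivot -18 → sign −
step 1: pivot 19/18 → sign +
step 2: pivot -2/19 → sign −
signature = (1, 2, 0)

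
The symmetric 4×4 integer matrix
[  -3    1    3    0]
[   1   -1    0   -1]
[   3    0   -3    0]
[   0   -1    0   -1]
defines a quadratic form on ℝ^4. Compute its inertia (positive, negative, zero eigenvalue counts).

step 0: pivot -3 → sign −
step 1: pivot -2/3 → sign −
step 2: pivot 3/2 → sign +
step 3: pivot -1 → sign −
signature = (1, 3, 0)

Answer: (1, 3, 0)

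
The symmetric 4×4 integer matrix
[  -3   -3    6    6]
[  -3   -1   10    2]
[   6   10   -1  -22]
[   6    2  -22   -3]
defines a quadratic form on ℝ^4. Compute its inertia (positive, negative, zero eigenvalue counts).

step 0: pivot -3 → sign −
step 1: pivot 2 → sign +
step 2: pivot 3 → sign +
step 3: pivot -1/3 → sign −
signature = (2, 2, 0)

Answer: (2, 2, 0)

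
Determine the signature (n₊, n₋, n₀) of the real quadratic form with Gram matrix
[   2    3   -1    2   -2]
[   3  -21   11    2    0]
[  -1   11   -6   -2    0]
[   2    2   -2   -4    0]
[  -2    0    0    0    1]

Answer: (1, 3, 1)

Derivation:
step 0: pivot 2 → sign +
step 1: pivot -51/2 → sign −
step 2: pivot -19/51 → sign −
step 3: pivot -1/19 → sign −
step 4: row/col 4 already zero → sign 0
signature = (1, 3, 1)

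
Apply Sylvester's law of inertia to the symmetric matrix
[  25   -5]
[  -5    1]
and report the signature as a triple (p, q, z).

step 0: pivot 25 → sign +
step 1: row/col 1 already zero → sign 0
signature = (1, 0, 1)

Answer: (1, 0, 1)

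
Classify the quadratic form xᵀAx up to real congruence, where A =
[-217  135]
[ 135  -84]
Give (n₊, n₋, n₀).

Answer: (0, 2, 0)

Derivation:
step 0: pivot -217 → sign −
step 1: pivot -3/217 → sign −
signature = (0, 2, 0)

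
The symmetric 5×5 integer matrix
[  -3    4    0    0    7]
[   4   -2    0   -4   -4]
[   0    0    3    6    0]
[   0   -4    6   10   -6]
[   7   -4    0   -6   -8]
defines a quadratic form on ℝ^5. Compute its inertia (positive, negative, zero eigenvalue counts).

step 0: pivot -3 → sign −
step 1: pivot 10/3 → sign +
step 2: pivot 3 → sign +
step 3: pivot -34/5 → sign −
step 4: pivot -3/17 → sign −
signature = (2, 3, 0)

Answer: (2, 3, 0)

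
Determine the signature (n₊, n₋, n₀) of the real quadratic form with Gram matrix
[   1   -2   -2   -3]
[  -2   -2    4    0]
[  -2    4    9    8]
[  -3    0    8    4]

Answer: (3, 1, 0)

Derivation:
step 0: pivot 1 → sign +
step 1: pivot -6 → sign −
step 2: pivot 5 → sign +
step 3: pivot 1/5 → sign +
signature = (3, 1, 0)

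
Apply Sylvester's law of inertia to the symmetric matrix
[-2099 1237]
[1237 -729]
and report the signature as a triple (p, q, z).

step 0: pivot -2099 → sign −
step 1: pivot -2/2099 → sign −
signature = (0, 2, 0)

Answer: (0, 2, 0)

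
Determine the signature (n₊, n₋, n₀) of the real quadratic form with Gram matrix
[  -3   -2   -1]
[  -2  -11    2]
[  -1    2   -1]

step 0: pivot -3 → sign −
step 1: pivot -29/3 → sign −
step 2: pivot 2/29 → sign +
signature = (1, 2, 0)

Answer: (1, 2, 0)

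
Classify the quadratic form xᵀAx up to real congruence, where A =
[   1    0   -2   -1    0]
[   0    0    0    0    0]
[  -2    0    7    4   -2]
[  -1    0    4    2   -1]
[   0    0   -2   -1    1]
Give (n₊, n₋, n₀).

Answer: (2, 1, 2)

Derivation:
step 0: pivot 1 → sign +
step 1: pivot 3 → sign +
step 2: pivot -1/3 → sign −
step 3: row/col 3 already zero → sign 0
step 4: row/col 4 already zero → sign 0
signature = (2, 1, 2)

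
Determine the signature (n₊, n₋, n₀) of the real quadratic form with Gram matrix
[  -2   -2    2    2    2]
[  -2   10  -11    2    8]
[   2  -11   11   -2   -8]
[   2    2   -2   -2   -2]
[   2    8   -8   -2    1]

Answer: (2, 2, 1)

Derivation:
step 0: pivot -2 → sign −
step 1: pivot 12 → sign +
step 2: pivot -13/12 → sign −
step 3: pivot 3/13 → sign +
step 4: row/col 4 already zero → sign 0
signature = (2, 2, 1)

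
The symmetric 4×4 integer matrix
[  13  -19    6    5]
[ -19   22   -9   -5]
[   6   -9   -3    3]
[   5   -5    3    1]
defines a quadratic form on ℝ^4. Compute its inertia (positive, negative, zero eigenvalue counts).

step 0: pivot 13 → sign +
step 1: pivot -75/13 → sign −
step 2: pivot -144/25 → sign −
step 3: pivot 1/16 → sign +
signature = (2, 2, 0)

Answer: (2, 2, 0)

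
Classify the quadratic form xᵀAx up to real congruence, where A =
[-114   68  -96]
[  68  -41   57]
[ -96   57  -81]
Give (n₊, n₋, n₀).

Answer: (0, 2, 1)

Derivation:
step 0: pivot -114 → sign −
step 1: pivot -25/57 → sign −
step 2: row/col 2 already zero → sign 0
signature = (0, 2, 1)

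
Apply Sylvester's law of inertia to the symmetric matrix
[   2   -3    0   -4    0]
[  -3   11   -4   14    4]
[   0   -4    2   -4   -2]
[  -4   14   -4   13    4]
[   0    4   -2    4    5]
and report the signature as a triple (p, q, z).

Answer: (3, 2, 0)

Derivation:
step 0: pivot 2 → sign +
step 1: pivot 13/2 → sign +
step 2: pivot -6/13 → sign −
step 3: pivot -3 → sign −
step 4: pivot 3 → sign +
signature = (3, 2, 0)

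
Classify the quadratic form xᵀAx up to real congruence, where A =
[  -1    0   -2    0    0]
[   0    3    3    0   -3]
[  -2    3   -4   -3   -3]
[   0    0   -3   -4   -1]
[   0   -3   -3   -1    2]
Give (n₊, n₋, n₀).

Answer: (1, 3, 1)

Derivation:
step 0: pivot -1 → sign −
step 1: pivot 3 → sign +
step 2: pivot -3 → sign −
step 3: pivot -1 → sign −
step 4: row/col 4 already zero → sign 0
signature = (1, 3, 1)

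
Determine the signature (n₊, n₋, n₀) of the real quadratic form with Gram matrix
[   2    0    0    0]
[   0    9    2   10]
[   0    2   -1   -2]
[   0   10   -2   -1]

Answer: (3, 1, 0)

Derivation:
step 0: pivot 2 → sign +
step 1: pivot 9 → sign +
step 2: pivot -13/9 → sign −
step 3: pivot 3/13 → sign +
signature = (3, 1, 0)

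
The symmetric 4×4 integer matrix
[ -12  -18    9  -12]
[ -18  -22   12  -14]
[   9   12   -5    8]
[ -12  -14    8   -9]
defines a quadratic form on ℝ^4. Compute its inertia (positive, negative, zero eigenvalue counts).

step 0: pivot -12 → sign −
step 1: pivot 5 → sign +
step 2: pivot 13/10 → sign +
step 3: pivot -3/13 → sign −
signature = (2, 2, 0)

Answer: (2, 2, 0)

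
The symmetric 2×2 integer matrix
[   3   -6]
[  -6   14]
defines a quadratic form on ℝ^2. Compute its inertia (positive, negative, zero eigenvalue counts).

Answer: (2, 0, 0)

Derivation:
step 0: pivot 3 → sign +
step 1: pivot 2 → sign +
signature = (2, 0, 0)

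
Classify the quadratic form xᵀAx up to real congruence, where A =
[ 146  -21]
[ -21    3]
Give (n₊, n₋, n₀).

Answer: (1, 1, 0)

Derivation:
step 0: pivot 146 → sign +
step 1: pivot -3/146 → sign −
signature = (1, 1, 0)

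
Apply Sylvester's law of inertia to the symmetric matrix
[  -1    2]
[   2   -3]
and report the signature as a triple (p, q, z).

Answer: (1, 1, 0)

Derivation:
step 0: pivot -1 → sign −
step 1: pivot 1 → sign +
signature = (1, 1, 0)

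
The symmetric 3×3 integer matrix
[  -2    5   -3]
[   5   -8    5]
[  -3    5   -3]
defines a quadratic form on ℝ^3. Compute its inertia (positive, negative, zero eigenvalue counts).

Answer: (2, 1, 0)

Derivation:
step 0: pivot -2 → sign −
step 1: pivot 9/2 → sign +
step 2: pivot 1/9 → sign +
signature = (2, 1, 0)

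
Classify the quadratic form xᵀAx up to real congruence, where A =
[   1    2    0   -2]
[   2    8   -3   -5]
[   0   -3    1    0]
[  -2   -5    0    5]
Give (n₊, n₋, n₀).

Answer: (3, 1, 0)

Derivation:
step 0: pivot 1 → sign +
step 1: pivot 4 → sign +
step 2: pivot -5/4 → sign −
step 3: pivot 6/5 → sign +
signature = (3, 1, 0)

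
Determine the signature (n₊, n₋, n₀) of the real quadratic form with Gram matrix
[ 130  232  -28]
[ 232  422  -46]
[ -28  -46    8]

step 0: pivot 130 → sign +
step 1: pivot 518/65 → sign +
step 2: pivot -2/259 → sign −
signature = (2, 1, 0)

Answer: (2, 1, 0)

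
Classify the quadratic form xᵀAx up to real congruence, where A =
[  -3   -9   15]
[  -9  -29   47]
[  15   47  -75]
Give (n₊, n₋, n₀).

Answer: (1, 2, 0)

Derivation:
step 0: pivot -3 → sign −
step 1: pivot -2 → sign −
step 2: pivot 2 → sign +
signature = (1, 2, 0)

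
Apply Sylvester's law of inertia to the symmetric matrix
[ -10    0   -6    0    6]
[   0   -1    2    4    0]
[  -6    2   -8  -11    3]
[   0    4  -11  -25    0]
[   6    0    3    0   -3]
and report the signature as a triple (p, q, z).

step 0: pivot -10 → sign −
step 1: pivot -1 → sign −
step 2: pivot -2/5 → sign −
step 3: pivot 27/2 → sign +
step 4: row/col 4 already zero → sign 0
signature = (1, 3, 1)

Answer: (1, 3, 1)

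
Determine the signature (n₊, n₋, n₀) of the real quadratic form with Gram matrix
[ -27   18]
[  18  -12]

Answer: (0, 1, 1)

Derivation:
step 0: pivot -27 → sign −
step 1: row/col 1 already zero → sign 0
signature = (0, 1, 1)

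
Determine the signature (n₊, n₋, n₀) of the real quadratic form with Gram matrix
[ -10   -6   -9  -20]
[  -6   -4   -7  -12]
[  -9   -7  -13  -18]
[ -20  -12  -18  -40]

Answer: (1, 2, 1)

Derivation:
step 0: pivot -10 → sign −
step 1: pivot -2/5 → sign −
step 2: pivot 3/2 → sign +
step 3: row/col 3 already zero → sign 0
signature = (1, 2, 1)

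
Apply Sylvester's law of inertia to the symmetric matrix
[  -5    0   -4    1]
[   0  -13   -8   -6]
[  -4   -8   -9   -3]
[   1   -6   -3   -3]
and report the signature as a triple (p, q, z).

Answer: (0, 4, 0)

Derivation:
step 0: pivot -5 → sign −
step 1: pivot -13 → sign −
step 2: pivot -57/65 → sign −
step 3: pivot -1/57 → sign −
signature = (0, 4, 0)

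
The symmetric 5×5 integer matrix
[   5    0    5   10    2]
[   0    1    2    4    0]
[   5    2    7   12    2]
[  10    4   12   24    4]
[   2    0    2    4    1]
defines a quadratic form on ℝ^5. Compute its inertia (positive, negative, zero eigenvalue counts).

step 0: pivot 5 → sign +
step 1: pivot 1 → sign +
step 2: pivot -2 → sign −
step 3: pivot 6 → sign +
step 4: pivot 1/5 → sign +
signature = (4, 1, 0)

Answer: (4, 1, 0)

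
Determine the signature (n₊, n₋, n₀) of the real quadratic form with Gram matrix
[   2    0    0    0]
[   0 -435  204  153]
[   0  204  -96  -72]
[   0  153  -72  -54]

Answer: (1, 2, 1)

Derivation:
step 0: pivot 2 → sign +
step 1: pivot -435 → sign −
step 2: pivot -48/145 → sign −
step 3: row/col 3 already zero → sign 0
signature = (1, 2, 1)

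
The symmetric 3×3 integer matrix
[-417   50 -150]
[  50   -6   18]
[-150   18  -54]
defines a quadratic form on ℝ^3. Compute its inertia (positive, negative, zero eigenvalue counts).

Answer: (0, 2, 1)

Derivation:
step 0: pivot -417 → sign −
step 1: pivot -2/417 → sign −
step 2: row/col 2 already zero → sign 0
signature = (0, 2, 1)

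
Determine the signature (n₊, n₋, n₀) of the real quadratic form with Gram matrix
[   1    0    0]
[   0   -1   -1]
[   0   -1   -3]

step 0: pivot 1 → sign +
step 1: pivot -1 → sign −
step 2: pivot -2 → sign −
signature = (1, 2, 0)

Answer: (1, 2, 0)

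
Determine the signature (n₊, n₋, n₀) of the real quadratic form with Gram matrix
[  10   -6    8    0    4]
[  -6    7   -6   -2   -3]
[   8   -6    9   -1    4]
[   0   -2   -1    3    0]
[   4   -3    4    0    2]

step 0: pivot 10 → sign +
step 1: pivot 17/5 → sign +
step 2: pivot 37/17 → sign +
step 3: pivot 18/37 → sign +
step 4: pivot 1/9 → sign +
signature = (5, 0, 0)

Answer: (5, 0, 0)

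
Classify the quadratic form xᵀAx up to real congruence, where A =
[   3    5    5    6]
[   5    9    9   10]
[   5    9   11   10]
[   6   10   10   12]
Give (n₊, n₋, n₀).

Answer: (3, 0, 1)

Derivation:
step 0: pivot 3 → sign +
step 1: pivot 2/3 → sign +
step 2: pivot 2 → sign +
step 3: row/col 3 already zero → sign 0
signature = (3, 0, 1)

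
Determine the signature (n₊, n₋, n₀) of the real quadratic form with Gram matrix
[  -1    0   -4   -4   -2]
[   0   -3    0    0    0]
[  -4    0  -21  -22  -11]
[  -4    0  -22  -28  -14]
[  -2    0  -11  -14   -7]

step 0: pivot -1 → sign −
step 1: pivot -3 → sign −
step 2: pivot -5 → sign −
step 3: pivot -24/5 → sign −
step 4: row/col 4 already zero → sign 0
signature = (0, 4, 1)

Answer: (0, 4, 1)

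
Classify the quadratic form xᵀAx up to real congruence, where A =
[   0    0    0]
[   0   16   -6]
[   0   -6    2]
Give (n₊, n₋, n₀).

Answer: (1, 1, 1)

Derivation:
step 0: pivot 16 → sign +
step 1: pivot -1/4 → sign −
step 2: row/col 2 already zero → sign 0
signature = (1, 1, 1)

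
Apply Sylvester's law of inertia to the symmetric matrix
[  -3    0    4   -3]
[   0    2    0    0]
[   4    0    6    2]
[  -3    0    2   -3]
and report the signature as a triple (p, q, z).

Answer: (2, 2, 0)

Derivation:
step 0: pivot -3 → sign −
step 1: pivot 2 → sign +
step 2: pivot 34/3 → sign +
step 3: pivot -6/17 → sign −
signature = (2, 2, 0)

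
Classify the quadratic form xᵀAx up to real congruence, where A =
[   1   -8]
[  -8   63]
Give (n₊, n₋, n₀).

step 0: pivot 1 → sign +
step 1: pivot -1 → sign −
signature = (1, 1, 0)

Answer: (1, 1, 0)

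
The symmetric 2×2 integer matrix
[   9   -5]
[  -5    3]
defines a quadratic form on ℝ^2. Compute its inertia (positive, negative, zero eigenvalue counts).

Answer: (2, 0, 0)

Derivation:
step 0: pivot 9 → sign +
step 1: pivot 2/9 → sign +
signature = (2, 0, 0)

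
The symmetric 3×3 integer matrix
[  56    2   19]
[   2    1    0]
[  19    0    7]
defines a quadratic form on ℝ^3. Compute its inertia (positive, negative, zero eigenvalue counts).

step 0: pivot 56 → sign +
step 1: pivot 13/14 → sign +
step 2: pivot 3/52 → sign +
signature = (3, 0, 0)

Answer: (3, 0, 0)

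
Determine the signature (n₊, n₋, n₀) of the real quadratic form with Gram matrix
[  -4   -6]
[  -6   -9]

step 0: pivot -4 → sign −
step 1: row/col 1 already zero → sign 0
signature = (0, 1, 1)

Answer: (0, 1, 1)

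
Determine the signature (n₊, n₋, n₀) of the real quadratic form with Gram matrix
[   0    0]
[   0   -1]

step 0: pivot -1 → sign −
step 1: row/col 1 already zero → sign 0
signature = (0, 1, 1)

Answer: (0, 1, 1)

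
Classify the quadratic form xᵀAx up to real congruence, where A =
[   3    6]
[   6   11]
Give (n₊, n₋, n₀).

Answer: (1, 1, 0)

Derivation:
step 0: pivot 3 → sign +
step 1: pivot -1 → sign −
signature = (1, 1, 0)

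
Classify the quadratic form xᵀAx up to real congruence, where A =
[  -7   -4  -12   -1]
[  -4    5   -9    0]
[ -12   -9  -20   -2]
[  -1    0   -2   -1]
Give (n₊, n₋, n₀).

step 0: pivot -7 → sign −
step 1: pivot 51/7 → sign +
step 2: pivot -1/17 → sign −
step 3: pivot -2/3 → sign −
signature = (1, 3, 0)

Answer: (1, 3, 0)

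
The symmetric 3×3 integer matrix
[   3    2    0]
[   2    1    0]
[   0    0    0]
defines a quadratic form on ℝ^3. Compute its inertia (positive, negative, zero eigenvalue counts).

Answer: (1, 1, 1)

Derivation:
step 0: pivot 3 → sign +
step 1: pivot -1/3 → sign −
step 2: row/col 2 already zero → sign 0
signature = (1, 1, 1)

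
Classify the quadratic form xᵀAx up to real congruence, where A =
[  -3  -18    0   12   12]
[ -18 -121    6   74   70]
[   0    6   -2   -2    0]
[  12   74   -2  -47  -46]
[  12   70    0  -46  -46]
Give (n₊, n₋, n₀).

step 0: pivot -3 → sign −
step 1: pivot -13 → sign −
step 2: pivot 10/13 → sign +
step 3: pivot -1/5 → sign −
step 4: pivot 2 → sign +
signature = (2, 3, 0)

Answer: (2, 3, 0)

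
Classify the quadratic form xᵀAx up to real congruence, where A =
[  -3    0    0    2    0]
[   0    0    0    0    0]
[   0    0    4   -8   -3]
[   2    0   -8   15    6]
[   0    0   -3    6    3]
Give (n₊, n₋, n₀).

Answer: (3, 1, 1)

Derivation:
step 0: pivot -3 → sign −
step 1: pivot 4 → sign +
step 2: pivot 1/3 → sign +
step 3: pivot 3/4 → sign +
step 4: row/col 4 already zero → sign 0
signature = (3, 1, 1)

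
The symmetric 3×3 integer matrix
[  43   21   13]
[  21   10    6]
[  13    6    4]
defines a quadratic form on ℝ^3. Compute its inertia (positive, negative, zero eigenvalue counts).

step 0: pivot 43 → sign +
step 1: pivot -11/43 → sign −
step 2: pivot 6/11 → sign +
signature = (2, 1, 0)

Answer: (2, 1, 0)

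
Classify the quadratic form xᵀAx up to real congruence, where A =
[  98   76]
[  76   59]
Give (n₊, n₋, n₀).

step 0: pivot 98 → sign +
step 1: pivot 3/49 → sign +
signature = (2, 0, 0)

Answer: (2, 0, 0)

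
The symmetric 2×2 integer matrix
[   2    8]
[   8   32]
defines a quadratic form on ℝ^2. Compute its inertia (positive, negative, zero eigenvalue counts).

step 0: pivot 2 → sign +
step 1: row/col 1 already zero → sign 0
signature = (1, 0, 1)

Answer: (1, 0, 1)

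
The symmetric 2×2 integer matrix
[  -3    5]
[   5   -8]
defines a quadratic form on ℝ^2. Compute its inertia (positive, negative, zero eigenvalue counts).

step 0: pivot -3 → sign −
step 1: pivot 1/3 → sign +
signature = (1, 1, 0)

Answer: (1, 1, 0)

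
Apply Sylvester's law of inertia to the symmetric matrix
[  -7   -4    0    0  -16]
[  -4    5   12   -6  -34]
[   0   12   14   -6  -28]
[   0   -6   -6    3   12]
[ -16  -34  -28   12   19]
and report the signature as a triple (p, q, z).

step 0: pivot -7 → sign −
step 1: pivot 51/7 → sign +
step 2: pivot -98/17 → sign −
step 3: pivot 33/49 → sign +
step 4: pivot -3/11 → sign −
signature = (2, 3, 0)

Answer: (2, 3, 0)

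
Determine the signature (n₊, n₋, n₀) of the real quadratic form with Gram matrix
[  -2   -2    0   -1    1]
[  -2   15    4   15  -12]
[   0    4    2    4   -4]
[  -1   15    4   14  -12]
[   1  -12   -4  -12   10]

Answer: (2, 3, 0)

Derivation:
step 0: pivot -2 → sign −
step 1: pivot 17 → sign +
step 2: pivot 18/17 → sign +
step 3: pivot -11/18 → sign −
step 4: pivot -3/11 → sign −
signature = (2, 3, 0)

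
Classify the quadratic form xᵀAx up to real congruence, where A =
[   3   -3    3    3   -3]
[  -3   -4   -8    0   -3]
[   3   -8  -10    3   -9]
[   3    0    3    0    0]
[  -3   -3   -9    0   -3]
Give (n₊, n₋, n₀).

Answer: (1, 3, 1)

Derivation:
step 0: pivot 3 → sign +
step 1: pivot -7 → sign −
step 2: pivot -66/7 → sign −
step 3: pivot -27/22 → sign −
step 4: row/col 4 already zero → sign 0
signature = (1, 3, 1)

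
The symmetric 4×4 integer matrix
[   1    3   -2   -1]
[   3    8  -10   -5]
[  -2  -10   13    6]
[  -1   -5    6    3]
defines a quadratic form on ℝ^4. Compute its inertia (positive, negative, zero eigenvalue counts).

step 0: pivot 1 → sign +
step 1: pivot -1 → sign −
step 2: pivot 25 → sign +
step 3: pivot 6/25 → sign +
signature = (3, 1, 0)

Answer: (3, 1, 0)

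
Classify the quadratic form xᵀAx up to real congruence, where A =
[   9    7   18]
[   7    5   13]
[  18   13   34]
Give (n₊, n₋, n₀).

step 0: pivot 9 → sign +
step 1: pivot -4/9 → sign −
step 2: pivot 1/4 → sign +
signature = (2, 1, 0)

Answer: (2, 1, 0)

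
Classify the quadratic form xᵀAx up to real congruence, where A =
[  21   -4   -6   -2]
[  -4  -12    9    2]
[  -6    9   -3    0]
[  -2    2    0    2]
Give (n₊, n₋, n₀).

step 0: pivot 21 → sign +
step 1: pivot -268/21 → sign −
step 2: pivot 33/268 → sign +
step 3: pivot 6/11 → sign +
signature = (3, 1, 0)

Answer: (3, 1, 0)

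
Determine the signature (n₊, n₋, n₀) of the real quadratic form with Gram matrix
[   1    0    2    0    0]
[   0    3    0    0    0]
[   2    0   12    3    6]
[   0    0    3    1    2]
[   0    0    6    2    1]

Answer: (3, 2, 0)

Derivation:
step 0: pivot 1 → sign +
step 1: pivot 3 → sign +
step 2: pivot 8 → sign +
step 3: pivot -1/8 → sign −
step 4: pivot -3 → sign −
signature = (3, 2, 0)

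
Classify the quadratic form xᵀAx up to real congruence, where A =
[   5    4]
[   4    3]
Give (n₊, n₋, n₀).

step 0: pivot 5 → sign +
step 1: pivot -1/5 → sign −
signature = (1, 1, 0)

Answer: (1, 1, 0)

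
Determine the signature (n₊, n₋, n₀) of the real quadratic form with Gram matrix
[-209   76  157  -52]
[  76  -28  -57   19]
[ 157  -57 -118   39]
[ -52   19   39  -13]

Answer: (0, 3, 1)

Derivation:
step 0: pivot -209 → sign −
step 1: pivot -4/11 → sign −
step 2: pivot -3/76 → sign −
step 3: row/col 3 already zero → sign 0
signature = (0, 3, 1)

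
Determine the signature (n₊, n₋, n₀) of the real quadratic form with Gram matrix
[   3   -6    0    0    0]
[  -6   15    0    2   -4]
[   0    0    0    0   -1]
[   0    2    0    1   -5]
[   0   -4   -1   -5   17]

step 0: pivot 3 → sign +
step 1: pivot 3 → sign +
step 2: pivot -1/3 → sign −
step 3: pivot 28 → sign +
step 4: pivot -1/28 → sign −
signature = (3, 2, 0)

Answer: (3, 2, 0)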